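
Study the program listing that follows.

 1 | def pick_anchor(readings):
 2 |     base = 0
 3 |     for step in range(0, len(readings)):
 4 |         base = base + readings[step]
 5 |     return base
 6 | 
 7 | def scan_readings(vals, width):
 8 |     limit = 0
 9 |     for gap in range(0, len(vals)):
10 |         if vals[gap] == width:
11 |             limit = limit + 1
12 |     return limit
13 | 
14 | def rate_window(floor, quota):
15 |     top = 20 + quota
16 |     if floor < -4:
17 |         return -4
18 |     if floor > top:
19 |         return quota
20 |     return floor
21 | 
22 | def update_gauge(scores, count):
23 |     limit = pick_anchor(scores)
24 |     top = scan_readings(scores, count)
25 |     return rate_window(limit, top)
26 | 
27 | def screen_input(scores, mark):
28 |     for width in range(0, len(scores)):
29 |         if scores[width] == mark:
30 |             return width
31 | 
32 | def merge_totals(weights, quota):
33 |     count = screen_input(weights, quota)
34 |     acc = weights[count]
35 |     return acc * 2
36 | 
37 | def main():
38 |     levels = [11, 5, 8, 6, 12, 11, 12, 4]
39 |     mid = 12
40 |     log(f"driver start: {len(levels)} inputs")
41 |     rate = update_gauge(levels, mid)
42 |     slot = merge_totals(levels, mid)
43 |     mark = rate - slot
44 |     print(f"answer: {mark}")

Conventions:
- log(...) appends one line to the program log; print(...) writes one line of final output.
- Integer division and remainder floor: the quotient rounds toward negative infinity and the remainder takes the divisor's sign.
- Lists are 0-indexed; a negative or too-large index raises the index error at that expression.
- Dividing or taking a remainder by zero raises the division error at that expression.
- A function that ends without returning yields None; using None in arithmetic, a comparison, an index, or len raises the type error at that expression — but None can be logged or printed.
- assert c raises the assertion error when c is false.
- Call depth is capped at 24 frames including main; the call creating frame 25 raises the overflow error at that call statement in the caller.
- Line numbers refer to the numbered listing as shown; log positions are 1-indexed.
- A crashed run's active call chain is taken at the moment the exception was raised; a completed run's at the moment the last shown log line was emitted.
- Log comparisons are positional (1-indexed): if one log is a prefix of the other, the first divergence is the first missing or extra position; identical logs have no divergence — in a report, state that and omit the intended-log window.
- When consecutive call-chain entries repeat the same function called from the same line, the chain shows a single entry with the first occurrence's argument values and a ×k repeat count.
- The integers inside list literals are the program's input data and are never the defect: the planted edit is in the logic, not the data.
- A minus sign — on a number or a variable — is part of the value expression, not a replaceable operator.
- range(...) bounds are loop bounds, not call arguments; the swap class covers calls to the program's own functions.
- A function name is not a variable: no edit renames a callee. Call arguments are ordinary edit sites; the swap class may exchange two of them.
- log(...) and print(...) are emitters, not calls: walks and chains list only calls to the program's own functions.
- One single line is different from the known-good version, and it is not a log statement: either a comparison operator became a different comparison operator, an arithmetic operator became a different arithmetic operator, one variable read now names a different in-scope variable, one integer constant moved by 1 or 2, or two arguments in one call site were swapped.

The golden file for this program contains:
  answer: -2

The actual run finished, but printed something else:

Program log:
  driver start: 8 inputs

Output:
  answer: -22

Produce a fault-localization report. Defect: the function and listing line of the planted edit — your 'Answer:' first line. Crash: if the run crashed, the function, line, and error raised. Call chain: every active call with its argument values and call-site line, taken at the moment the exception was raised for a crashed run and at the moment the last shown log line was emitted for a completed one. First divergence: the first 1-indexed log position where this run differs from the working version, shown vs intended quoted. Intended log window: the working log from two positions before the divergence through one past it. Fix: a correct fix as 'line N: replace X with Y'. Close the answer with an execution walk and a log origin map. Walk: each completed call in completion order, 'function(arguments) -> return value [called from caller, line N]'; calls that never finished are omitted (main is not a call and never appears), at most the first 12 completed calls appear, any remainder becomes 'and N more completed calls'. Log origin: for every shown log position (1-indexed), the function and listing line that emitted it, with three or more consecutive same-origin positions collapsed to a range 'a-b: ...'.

Answer: the defect is in rate_window at line 19.
Key fact: The two runs log identically and part ways only at the printed values.
Call chain: main.
First divergence: none (the log streams are identical).
Execution walk:
  pick_anchor([11, 5, 8, 6, 12, 11, 12, 4]) -> 69  [called from update_gauge, line 23]
  scan_readings([11, 5, 8, 6, 12, 11, 12, 4], 12) -> 2  [called from update_gauge, line 24]
  rate_window(69, 2) -> 2  [called from update_gauge, line 25]
  update_gauge([11, 5, 8, 6, 12, 11, 12, 4], 12) -> 2  [called from main, line 41]
  screen_input([11, 5, 8, 6, 12, 11, 12, 4], 12) -> 4  [called from merge_totals, line 33]
  merge_totals([11, 5, 8, 6, 12, 11, 12, 4], 12) -> 24  [called from main, line 42]
Log origins:
  1 — main, line 40
A correct fix: line 19: replace `quota` with `top`.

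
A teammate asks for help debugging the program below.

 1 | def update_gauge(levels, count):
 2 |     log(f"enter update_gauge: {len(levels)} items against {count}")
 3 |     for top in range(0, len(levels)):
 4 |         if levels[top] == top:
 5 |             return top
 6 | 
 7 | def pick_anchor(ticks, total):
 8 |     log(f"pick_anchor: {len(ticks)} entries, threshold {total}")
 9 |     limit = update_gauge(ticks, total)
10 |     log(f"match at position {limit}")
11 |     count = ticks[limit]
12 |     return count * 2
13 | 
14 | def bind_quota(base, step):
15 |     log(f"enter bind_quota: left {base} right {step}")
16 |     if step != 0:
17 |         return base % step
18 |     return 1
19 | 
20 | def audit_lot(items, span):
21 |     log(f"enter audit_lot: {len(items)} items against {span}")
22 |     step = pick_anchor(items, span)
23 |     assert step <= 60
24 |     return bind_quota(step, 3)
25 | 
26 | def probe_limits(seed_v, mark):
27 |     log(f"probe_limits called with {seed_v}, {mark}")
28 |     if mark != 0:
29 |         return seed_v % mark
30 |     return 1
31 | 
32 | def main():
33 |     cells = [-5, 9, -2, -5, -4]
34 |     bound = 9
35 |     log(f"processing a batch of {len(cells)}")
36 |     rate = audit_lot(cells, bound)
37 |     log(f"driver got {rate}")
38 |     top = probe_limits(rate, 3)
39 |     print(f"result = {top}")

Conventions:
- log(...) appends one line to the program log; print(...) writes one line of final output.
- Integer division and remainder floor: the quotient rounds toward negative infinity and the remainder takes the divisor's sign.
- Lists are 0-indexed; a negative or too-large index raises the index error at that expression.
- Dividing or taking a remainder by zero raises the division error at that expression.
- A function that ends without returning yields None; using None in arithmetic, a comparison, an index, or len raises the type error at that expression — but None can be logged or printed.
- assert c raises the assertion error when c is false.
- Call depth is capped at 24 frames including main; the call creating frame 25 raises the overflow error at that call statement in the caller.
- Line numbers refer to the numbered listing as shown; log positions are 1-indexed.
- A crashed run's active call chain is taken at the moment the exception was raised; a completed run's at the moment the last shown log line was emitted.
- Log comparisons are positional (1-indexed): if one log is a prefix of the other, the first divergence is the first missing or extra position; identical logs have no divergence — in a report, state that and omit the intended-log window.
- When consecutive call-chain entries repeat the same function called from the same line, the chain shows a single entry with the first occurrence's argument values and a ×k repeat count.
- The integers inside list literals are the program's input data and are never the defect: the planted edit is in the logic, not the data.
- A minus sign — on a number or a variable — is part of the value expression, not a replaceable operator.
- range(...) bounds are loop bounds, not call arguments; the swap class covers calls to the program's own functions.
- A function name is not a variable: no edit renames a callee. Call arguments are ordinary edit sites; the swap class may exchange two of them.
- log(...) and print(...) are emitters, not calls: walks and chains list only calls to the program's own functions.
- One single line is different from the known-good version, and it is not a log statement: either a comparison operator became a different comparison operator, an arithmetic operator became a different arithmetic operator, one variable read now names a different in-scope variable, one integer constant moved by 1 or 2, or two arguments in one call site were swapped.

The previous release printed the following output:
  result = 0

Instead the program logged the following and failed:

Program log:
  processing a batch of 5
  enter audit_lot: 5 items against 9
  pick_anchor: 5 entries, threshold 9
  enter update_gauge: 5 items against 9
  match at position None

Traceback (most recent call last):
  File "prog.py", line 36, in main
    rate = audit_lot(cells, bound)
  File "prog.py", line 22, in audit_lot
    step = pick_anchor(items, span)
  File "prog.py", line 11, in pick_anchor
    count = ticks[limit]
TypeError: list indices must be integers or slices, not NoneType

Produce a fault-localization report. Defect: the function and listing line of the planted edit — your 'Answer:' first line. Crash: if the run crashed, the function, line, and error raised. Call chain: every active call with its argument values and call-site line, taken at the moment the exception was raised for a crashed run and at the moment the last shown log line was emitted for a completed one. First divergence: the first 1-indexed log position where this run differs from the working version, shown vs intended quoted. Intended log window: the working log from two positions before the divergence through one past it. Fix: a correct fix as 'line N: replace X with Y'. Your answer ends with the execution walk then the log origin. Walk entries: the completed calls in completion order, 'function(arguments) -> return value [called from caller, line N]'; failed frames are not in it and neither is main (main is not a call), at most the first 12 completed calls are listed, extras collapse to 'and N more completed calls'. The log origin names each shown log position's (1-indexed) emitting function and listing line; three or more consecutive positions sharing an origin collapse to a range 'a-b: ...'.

Answer: the defect is in update_gauge at line 4.
Core observation: Everything matches until log position 5, which reads 'match at position None' in place of 'match at position 1'.
Crash: pick_anchor, line 11, TypeError.
Call chain: main -> audit_lot([-5, 9, -2, -5, -4], 9) (called at line 36) -> pick_anchor([-5, 9, -2, -5, -4], 9) (called at line 22).
First divergence: position 5 — the shown line 'match at position None' should read 'match at position 1'.
Intended log window:
  3: pick_anchor: 5 entries, threshold 9
  4: enter update_gauge: 5 items against 9
  5: match at position 1
  6: enter bind_quota: left 18 right 3
Execution walk:
  update_gauge([-5, 9, -2, -5, -4], 9) -> None  [called from pick_anchor, line 9]
Log line origins:
  1: from main, line 35
  2: from audit_lot, line 21
  3: from pick_anchor, line 8
  4: from update_gauge, line 2
  5: from pick_anchor, line 10
A correct fix: line 4: replace `levels[top] == top` with `levels[top] == count`.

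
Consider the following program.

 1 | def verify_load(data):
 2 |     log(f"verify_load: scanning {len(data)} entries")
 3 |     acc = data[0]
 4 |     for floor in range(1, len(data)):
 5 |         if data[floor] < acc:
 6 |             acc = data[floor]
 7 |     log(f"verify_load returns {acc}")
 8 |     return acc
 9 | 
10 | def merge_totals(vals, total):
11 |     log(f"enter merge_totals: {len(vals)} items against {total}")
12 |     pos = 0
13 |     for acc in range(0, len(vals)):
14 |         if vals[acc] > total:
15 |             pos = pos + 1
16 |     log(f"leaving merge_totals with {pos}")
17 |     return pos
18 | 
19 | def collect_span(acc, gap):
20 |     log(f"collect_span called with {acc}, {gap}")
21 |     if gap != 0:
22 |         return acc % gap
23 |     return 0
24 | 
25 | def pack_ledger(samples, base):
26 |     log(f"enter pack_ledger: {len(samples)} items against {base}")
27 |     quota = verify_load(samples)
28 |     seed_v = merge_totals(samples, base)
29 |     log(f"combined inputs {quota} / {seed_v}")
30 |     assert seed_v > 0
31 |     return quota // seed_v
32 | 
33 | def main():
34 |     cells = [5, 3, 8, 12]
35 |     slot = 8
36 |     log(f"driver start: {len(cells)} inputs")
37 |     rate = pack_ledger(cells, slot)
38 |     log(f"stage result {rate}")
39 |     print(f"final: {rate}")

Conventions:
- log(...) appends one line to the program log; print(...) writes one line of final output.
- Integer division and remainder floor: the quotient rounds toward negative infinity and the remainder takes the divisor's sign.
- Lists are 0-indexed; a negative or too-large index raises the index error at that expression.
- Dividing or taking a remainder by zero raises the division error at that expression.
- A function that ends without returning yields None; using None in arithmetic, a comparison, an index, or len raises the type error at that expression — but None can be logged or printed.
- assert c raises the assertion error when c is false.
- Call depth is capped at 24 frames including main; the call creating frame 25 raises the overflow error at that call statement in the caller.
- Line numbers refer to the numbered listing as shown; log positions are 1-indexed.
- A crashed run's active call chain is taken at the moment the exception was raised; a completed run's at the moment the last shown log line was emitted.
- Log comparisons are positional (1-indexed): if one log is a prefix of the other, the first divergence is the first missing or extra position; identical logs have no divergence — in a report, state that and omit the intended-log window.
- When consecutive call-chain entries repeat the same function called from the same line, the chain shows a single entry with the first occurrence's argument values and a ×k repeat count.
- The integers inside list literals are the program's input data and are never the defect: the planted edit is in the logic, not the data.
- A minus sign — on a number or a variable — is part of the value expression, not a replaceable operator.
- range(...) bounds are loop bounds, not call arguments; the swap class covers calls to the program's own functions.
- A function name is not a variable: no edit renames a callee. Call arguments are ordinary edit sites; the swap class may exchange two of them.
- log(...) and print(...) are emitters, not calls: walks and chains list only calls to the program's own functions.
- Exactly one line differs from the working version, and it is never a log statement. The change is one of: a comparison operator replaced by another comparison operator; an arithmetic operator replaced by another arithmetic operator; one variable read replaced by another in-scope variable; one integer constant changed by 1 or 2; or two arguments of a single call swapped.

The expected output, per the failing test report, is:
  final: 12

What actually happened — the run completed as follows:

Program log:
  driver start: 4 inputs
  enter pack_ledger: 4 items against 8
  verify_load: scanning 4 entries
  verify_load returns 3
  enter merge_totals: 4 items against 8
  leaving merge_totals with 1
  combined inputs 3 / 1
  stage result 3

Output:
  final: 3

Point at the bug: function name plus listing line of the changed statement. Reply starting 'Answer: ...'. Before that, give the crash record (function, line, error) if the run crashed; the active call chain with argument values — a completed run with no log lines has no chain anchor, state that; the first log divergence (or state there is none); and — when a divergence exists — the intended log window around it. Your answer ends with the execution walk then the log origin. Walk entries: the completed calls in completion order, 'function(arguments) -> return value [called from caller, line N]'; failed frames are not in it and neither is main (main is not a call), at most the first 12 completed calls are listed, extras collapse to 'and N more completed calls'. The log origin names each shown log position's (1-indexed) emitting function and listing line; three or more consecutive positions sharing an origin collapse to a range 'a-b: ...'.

Answer: the defect is in verify_load at line 5.
Core observation: Position 4 is the first bad log line: 'verify_load returns 3' should read 'verify_load returns 12'.
Call chain: main.
First divergence: position 4; shown 'verify_load returns 3' vs intended 'verify_load returns 12'.
Intended log window:
  2: enter pack_ledger: 4 items against 8
  3: verify_load: scanning 4 entries
  4: verify_load returns 12
  5: enter merge_totals: 4 items against 8
Execution walk:
  verify_load([5, 3, 8, 12]) -> 3  [called from pack_ledger, line 27]
  merge_totals([5, 3, 8, 12], 8) -> 1  [called from pack_ledger, line 28]
  pack_ledger([5, 3, 8, 12], 8) -> 3  [called from main, line 37]
Origin of each log line:
  1: from main, line 36
  2: from pack_ledger, line 26
  3: from verify_load, line 2
  4: from verify_load, line 7
  5: from merge_totals, line 11
  6: from merge_totals, line 16
  7: from pack_ledger, line 29
  8: from main, line 38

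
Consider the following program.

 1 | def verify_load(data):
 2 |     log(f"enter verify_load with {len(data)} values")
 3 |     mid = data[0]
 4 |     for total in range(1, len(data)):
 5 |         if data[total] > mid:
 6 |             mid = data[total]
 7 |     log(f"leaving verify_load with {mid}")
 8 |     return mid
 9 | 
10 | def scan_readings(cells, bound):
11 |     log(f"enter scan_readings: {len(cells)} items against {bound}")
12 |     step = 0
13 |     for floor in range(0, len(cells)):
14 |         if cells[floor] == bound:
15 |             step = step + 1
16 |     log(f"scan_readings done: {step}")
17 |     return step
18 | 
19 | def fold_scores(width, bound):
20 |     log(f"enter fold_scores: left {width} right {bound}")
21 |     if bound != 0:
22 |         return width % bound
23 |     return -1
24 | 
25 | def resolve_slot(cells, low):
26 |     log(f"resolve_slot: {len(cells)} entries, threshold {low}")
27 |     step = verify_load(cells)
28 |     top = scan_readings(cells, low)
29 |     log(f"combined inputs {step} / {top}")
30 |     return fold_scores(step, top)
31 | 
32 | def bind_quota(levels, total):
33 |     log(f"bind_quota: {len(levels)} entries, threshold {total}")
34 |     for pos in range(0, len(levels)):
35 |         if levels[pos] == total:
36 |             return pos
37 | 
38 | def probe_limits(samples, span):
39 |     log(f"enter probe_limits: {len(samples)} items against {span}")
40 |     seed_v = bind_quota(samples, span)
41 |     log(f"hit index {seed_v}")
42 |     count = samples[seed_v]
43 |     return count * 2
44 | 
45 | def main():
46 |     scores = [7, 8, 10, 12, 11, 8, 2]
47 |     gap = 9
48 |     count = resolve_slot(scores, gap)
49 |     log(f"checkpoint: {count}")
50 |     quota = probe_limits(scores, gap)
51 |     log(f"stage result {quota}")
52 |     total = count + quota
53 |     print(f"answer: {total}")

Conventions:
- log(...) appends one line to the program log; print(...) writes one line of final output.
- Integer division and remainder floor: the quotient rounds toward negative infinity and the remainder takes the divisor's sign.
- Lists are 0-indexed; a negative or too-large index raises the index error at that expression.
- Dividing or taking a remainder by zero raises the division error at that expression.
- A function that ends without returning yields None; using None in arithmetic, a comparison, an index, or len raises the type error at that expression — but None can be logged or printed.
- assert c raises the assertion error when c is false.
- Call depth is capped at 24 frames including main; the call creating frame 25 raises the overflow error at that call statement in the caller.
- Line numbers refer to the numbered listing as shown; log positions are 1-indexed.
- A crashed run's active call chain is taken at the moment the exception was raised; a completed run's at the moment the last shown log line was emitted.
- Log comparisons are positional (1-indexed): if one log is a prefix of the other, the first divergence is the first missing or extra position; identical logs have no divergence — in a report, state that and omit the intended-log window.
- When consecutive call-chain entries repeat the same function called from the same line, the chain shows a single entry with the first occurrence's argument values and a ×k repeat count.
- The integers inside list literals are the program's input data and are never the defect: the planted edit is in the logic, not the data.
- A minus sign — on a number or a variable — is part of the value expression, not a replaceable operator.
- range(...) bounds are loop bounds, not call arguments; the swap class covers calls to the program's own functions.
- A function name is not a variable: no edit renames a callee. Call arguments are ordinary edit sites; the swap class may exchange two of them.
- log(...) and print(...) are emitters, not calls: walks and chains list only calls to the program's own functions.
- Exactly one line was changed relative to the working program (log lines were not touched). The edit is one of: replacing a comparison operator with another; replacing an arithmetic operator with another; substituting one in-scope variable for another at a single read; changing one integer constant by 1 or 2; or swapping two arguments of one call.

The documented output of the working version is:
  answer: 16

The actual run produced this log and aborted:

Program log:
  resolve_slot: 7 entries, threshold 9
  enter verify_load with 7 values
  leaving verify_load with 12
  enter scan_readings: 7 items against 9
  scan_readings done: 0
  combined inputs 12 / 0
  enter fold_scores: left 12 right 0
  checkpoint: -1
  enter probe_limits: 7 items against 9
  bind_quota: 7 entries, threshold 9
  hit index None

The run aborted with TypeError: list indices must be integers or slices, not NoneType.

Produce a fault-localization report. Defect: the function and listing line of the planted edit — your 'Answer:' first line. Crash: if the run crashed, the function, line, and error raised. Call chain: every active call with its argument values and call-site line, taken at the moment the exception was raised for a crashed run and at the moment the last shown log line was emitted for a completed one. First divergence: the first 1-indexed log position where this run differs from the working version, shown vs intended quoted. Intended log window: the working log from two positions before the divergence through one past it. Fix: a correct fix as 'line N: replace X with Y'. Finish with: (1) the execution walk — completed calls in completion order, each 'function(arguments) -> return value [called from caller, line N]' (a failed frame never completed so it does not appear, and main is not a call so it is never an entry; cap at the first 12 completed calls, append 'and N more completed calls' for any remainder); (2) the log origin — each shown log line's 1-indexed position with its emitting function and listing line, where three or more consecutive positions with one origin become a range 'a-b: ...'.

Answer: the defect is in main at line 47.
Key fact: Everything matches until log position 1, which reads 'resolve_slot: 7 entries, threshold 9' in place of 'resolve_slot: 7 entries, threshold 8'.
Crash: probe_limits, line 42, TypeError.
Call chain: main -> probe_limits([7, 8, 10, 12, 11, 8, 2], 9) (called at line 50).
First divergence: position 1 — the shown line 'resolve_slot: 7 entries, threshold 9' should read 'resolve_slot: 7 entries, threshold 8'.
Intended log window:
  1: resolve_slot: 7 entries, threshold 8
  2: enter verify_load with 7 values
Execution walk:
  verify_load([7, 8, 10, 12, 11, 8, 2]) -> 12  [called from resolve_slot, line 27]
  scan_readings([7, 8, 10, 12, 11, 8, 2], 9) -> 0  [called from resolve_slot, line 28]
  fold_scores(12, 0) -> -1  [called from resolve_slot, line 30]
  resolve_slot([7, 8, 10, 12, 11, 8, 2], 9) -> -1  [called from main, line 48]
  bind_quota([7, 8, 10, 12, 11, 8, 2], 9) -> None  [called from probe_limits, line 40]
Log origin:
  1 — resolve_slot, line 26
  2 — verify_load, line 2
  3 — verify_load, line 7
  4 — scan_readings, line 11
  5 — scan_readings, line 16
  6 — resolve_slot, line 29
  7 — fold_scores, line 20
  8 — main, line 49
  9 — probe_limits, line 39
  10 — bind_quota, line 33
  11 — probe_limits, line 41
A correct fix: line 47: replace `9` with `8`.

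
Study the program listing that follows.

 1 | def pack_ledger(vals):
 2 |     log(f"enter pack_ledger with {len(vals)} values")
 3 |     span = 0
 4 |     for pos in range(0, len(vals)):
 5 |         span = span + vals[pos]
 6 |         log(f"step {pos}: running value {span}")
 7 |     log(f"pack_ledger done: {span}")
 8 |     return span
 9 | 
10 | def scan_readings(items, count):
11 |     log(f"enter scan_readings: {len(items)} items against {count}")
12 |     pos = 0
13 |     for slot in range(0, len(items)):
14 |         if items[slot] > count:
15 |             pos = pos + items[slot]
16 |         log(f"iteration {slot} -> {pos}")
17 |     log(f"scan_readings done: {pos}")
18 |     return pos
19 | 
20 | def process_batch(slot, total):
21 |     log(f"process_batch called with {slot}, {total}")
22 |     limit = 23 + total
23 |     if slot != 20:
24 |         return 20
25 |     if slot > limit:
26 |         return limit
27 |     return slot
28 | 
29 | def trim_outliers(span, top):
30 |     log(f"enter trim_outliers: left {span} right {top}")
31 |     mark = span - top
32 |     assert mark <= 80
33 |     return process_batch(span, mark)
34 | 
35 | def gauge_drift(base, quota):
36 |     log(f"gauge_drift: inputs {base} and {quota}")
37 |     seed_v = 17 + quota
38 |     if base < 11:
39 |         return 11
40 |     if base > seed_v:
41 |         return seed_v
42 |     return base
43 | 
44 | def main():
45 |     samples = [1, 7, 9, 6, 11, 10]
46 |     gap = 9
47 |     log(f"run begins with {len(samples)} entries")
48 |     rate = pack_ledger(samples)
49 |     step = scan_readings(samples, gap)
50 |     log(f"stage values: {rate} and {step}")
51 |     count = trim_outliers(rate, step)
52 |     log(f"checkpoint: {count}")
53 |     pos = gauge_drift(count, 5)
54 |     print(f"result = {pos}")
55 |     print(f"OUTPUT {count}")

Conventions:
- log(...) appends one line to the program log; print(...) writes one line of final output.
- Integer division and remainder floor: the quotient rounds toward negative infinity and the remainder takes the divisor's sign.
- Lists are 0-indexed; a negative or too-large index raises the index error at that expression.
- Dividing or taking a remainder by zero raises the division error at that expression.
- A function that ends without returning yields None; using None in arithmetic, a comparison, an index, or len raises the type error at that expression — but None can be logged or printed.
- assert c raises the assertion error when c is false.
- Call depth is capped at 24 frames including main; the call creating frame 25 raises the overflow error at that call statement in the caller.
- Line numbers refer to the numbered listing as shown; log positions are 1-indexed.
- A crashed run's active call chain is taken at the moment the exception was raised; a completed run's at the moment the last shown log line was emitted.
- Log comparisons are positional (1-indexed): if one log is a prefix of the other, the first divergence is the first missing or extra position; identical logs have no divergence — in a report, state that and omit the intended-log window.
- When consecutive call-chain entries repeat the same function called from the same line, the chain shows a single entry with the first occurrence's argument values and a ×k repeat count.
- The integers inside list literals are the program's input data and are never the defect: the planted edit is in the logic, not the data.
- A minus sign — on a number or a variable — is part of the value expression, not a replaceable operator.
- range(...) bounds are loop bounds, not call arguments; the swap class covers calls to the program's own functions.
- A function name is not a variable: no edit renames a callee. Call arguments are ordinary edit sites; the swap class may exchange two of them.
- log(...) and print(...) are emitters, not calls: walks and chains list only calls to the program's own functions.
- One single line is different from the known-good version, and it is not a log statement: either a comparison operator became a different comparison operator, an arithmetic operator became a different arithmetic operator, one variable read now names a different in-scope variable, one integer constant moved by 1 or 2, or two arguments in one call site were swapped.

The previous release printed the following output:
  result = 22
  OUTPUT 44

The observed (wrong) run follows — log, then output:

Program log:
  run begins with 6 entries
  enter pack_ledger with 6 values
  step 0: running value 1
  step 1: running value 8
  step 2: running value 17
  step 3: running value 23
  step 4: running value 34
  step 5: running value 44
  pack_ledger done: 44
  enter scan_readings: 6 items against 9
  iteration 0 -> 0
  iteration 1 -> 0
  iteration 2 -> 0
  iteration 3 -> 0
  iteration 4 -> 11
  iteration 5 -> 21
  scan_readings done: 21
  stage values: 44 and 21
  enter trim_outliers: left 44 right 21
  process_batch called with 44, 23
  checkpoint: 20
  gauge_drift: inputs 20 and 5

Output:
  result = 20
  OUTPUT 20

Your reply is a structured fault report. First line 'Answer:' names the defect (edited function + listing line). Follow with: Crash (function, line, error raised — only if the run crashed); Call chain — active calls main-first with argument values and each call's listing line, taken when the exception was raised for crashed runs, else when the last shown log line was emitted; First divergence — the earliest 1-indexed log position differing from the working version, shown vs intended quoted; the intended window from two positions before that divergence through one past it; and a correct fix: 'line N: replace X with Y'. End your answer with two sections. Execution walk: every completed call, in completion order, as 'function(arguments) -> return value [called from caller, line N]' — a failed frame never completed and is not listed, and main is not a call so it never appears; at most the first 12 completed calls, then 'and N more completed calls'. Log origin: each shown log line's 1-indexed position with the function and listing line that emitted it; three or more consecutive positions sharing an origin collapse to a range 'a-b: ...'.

Answer: the defect is in process_batch at line 23.
The tell: The log first diverges at position 21: the faulty run prints 'checkpoint: 20' where the working version prints 'checkpoint: 44'.
Call chain: main -> gauge_drift(20, 5) (called at line 53).
First divergence: position 21 — shown 'checkpoint: 20', intended 'checkpoint: 44'.
Intended log window:
  19: enter trim_outliers: left 44 right 21
  20: process_batch called with 44, 23
  21: checkpoint: 44
  22: gauge_drift: inputs 44 and 5
Execution walk:
  pack_ledger([1, 7, 9, 6, 11, 10]) -> 44  [called from main, line 48]
  scan_readings([1, 7, 9, 6, 11, 10], 9) -> 21  [called from main, line 49]
  process_batch(44, 23) -> 20  [called from trim_outliers, line 33]
  trim_outliers(44, 21) -> 20  [called from main, line 51]
  gauge_drift(20, 5) -> 20  [called from main, line 53]
Log origins:
  1: from main, line 47
  2: from pack_ledger, line 2
  3-8: from pack_ledger, line 6
  9: from pack_ledger, line 7
  10: from scan_readings, line 11
  11-16: from scan_readings, line 16
  17: from scan_readings, line 17
  18: from main, line 50
  19: from trim_outliers, line 30
  20: from process_batch, line 21
  21: from main, line 52
  22: from gauge_drift, line 36
A correct fix: line 23: replace `!=` with `<`.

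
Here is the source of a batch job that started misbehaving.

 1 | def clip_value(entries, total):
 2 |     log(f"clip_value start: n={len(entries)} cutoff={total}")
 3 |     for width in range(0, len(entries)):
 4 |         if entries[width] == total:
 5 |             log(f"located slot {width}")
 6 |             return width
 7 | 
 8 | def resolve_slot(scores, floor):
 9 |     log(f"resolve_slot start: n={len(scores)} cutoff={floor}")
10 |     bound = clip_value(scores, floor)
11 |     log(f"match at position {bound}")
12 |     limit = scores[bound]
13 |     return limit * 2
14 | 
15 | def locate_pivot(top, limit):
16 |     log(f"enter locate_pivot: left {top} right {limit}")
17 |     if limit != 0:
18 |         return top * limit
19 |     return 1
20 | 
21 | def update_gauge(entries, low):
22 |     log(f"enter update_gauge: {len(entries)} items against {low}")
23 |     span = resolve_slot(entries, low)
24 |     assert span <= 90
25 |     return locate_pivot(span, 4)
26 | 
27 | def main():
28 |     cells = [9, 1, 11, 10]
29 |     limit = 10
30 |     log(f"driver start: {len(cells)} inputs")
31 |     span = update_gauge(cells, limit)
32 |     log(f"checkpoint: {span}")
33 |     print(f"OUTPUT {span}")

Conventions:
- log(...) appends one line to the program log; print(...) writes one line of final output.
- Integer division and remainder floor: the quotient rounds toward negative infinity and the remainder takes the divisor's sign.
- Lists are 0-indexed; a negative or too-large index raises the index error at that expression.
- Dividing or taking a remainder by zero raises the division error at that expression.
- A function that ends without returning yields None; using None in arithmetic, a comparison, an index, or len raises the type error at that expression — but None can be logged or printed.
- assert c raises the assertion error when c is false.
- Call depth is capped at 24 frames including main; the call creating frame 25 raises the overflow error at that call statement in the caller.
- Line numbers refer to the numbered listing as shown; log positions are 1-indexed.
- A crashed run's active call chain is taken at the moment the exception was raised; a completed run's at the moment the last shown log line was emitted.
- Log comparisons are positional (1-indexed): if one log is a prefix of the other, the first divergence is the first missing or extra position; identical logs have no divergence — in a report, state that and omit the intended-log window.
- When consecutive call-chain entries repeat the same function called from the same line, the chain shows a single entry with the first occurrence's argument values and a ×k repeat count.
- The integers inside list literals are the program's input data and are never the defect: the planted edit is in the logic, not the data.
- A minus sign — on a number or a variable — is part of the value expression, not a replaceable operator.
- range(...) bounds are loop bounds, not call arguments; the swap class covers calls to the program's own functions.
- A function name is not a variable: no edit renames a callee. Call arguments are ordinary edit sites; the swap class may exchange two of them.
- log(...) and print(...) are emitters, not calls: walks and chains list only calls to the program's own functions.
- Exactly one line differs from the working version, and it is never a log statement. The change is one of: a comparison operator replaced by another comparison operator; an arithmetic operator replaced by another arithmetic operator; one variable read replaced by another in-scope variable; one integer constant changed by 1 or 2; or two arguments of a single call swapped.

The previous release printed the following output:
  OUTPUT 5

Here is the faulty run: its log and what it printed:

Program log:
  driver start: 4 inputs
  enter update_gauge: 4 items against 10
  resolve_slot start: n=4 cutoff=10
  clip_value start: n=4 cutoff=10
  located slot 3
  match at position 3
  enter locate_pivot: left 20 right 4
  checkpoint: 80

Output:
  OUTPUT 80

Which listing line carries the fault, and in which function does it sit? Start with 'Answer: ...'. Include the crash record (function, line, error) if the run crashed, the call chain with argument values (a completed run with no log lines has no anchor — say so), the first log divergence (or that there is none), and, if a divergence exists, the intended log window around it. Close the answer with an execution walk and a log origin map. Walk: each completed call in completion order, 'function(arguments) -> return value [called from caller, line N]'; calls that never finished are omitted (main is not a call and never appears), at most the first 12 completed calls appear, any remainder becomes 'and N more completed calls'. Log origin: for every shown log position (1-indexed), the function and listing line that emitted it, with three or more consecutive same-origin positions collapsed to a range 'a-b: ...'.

Answer: the defect is in locate_pivot at line 18.
Core observation: Position 8 is the first bad log line: 'checkpoint: 80' should read 'checkpoint: 5'.
Call chain: main.
First divergence: position 8 — shown 'checkpoint: 80', intended 'checkpoint: 5'.
Intended log window:
  6: match at position 3
  7: enter locate_pivot: left 20 right 4
  8: checkpoint: 5
Execution walk:
  clip_value([9, 1, 11, 10], 10) -> 3  [called from resolve_slot, line 10]
  resolve_slot([9, 1, 11, 10], 10) -> 20  [called from update_gauge, line 23]
  locate_pivot(20, 4) -> 80  [called from update_gauge, line 25]
  update_gauge([9, 1, 11, 10], 10) -> 80  [called from main, line 31]
Origin of each log line:
  1: logged in main at line 30
  2: logged in update_gauge at line 22
  3: logged in resolve_slot at line 9
  4: logged in clip_value at line 2
  5: logged in clip_value at line 5
  6: logged in resolve_slot at line 11
  7: logged in locate_pivot at line 16
  8: logged in main at line 32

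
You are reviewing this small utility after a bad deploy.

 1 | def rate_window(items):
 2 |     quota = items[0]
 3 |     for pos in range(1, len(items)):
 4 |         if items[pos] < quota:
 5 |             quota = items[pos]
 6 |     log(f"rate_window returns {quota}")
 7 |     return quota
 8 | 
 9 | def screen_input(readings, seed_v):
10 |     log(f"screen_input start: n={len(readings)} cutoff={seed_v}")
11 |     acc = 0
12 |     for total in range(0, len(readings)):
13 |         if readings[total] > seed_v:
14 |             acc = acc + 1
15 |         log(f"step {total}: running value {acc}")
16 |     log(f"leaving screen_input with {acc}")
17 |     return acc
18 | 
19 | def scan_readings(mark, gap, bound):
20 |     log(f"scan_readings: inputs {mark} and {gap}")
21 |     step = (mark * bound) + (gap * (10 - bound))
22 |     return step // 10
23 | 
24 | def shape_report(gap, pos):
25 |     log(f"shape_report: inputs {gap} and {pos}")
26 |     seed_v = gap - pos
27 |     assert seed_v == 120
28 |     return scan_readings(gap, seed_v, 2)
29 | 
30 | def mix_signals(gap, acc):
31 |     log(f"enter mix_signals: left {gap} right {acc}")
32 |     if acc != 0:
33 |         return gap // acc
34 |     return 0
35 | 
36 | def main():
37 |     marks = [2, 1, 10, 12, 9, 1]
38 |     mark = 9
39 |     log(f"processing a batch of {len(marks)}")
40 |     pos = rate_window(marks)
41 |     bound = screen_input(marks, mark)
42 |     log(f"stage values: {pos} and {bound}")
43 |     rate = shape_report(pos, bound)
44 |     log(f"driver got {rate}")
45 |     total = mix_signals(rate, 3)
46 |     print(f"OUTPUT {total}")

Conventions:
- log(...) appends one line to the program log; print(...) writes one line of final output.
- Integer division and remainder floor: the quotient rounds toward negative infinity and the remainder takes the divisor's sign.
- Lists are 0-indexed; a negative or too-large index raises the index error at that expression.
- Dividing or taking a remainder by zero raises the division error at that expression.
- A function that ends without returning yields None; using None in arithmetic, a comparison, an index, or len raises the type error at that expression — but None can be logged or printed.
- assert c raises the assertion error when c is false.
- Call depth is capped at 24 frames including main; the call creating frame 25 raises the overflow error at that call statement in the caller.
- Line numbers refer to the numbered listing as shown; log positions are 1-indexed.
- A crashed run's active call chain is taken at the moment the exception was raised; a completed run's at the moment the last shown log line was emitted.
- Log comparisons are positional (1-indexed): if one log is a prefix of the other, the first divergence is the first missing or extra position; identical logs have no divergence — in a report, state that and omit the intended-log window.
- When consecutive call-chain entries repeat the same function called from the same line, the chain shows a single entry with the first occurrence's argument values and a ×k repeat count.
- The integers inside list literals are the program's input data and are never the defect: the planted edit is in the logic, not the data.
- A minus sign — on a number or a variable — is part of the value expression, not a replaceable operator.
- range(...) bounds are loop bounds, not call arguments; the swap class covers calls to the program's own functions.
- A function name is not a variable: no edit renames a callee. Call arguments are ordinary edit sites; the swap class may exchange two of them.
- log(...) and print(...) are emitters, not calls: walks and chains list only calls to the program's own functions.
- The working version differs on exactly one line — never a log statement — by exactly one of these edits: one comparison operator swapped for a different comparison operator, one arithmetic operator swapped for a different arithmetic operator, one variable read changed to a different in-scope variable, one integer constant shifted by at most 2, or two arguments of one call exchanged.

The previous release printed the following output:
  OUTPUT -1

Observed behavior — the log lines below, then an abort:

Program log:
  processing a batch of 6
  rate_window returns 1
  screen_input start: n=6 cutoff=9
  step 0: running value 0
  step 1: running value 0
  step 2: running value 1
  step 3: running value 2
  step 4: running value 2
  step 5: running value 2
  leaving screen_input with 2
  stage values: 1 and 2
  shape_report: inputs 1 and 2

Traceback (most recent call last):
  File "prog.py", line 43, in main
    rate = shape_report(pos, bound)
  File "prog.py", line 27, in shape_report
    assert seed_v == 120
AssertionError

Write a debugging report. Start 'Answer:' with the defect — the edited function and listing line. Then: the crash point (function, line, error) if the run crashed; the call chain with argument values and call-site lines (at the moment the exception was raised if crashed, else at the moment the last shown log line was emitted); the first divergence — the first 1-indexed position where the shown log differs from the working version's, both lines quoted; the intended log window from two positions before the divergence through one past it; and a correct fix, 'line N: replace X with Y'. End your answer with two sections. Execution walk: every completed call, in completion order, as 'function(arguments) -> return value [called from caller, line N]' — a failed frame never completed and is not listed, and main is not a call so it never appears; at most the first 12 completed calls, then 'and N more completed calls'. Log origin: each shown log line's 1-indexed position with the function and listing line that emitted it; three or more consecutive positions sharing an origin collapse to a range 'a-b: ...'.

Answer: the defect is in shape_report at line 27.
Core observation: The log ends early — 12 lines, where the working version next logs 'scan_readings: inputs 1 and -1'.
Crash: shape_report, line 27, AssertionError.
Call chain: main -> shape_report(1, 2) (called at line 43).
First divergence: position 13 (shown log ended at 12 lines; the working version continues: 'scan_readings: inputs 1 and -1').
Intended log window:
  11: stage values: 1 and 2
  12: shape_report: inputs 1 and 2
  13: scan_readings: inputs 1 and -1
  14: driver got -1
Execution walk:
  rate_window([2, 1, 10, 12, 9, 1]) -> 1  [called from main, line 40]
  screen_input([2, 1, 10, 12, 9, 1], 9) -> 2  [called from main, line 41]
Origin of each log line:
  1: logged in main at line 39
  2: logged in rate_window at line 6
  3: logged in screen_input at line 10
  4-9: logged in screen_input at line 15
  10: logged in screen_input at line 16
  11: logged in main at line 42
  12: logged in shape_report at line 25
A correct fix: line 27: replace `==` with `<=`.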